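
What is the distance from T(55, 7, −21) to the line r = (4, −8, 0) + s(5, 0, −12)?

Direction vector d = (5, 0, −12).
AP = (51, 15, −21), and AP × d = (−180, 507, −75).
|AP × d|² = 295074 and |d|² = 169, so the distance is √(295074/169) = √1746 = 3√194.

3√194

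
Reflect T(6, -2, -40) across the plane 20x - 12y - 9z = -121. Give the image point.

(-34, 22, -22)

n = (20, -12, -9), |n|² = 625, n·T − (-121) = 625, so t = 625/625 = 1.
Foot F = T − 1·n = (-14, 10, -31); the reflection is 2F − T = (-34, 22, -22).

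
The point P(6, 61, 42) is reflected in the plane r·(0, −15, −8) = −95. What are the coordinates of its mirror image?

n = (0, −15, −8), |n|² = 289, n·P − (-95) = -1156, so t = -1156/289 = -4.
Foot F = P − (-4)·n = (6, 1, 10); the reflection is 2F − P = (6, −59, −22).

(6, -59, -22)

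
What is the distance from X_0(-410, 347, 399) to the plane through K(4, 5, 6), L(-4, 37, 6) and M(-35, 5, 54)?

KL = (-8, 32, 0) and KM = (-39, 0, 48), so a normal is n = KL × KM = (1536, 384, 1248).
Then n·(-410, 347, 399) - 15552 = -14112.
|n| = √(2359296 + 147456 + 1557504) = 2016, so the distance is |-14112|/2016 = 7.

7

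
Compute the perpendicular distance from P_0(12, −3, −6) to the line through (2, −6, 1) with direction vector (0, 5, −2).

Direction vector d = (0, 5, −2).
AP = (10, 3, −7); AP·d = 29, |AP|² = 158, |d|² = 29.
distance² = |AP|² − (AP·d)²/|d|² = 158 − 841/29 = 129, so the distance is √129.

√129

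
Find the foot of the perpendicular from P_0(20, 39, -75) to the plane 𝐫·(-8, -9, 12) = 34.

n = (-8, -9, 12), |n|² = 289, and n·P_0 − 34 = -1445.
t = -1445/289 = -5, so the foot is P_0 − t·n = (20, 39, -75) − (-5)·(-8, -9, 12) = (-20, -6, -15).

(-20, -6, -15)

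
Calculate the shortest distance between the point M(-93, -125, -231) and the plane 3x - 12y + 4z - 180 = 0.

n = (3, -12, 4); n·P − 180 = 117; |n| = 13; distance = 117/13 = 9.

9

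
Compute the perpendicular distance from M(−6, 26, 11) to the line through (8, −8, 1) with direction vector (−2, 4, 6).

Direction vector d = (−2, 4, 6).
AP = (−14, 34, 10), and AP × d = (164, 64, 12).
|AP × d|² = 31136 and |d|² = 56, so the distance is √(31136/56) = √556 = 2√139.

2√139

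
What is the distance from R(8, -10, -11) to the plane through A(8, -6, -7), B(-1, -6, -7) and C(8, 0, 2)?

4/√13

AB = (-9, 0, 0) and AC = (0, 6, 9), so a normal is n = AB × AC = (0, 81, -54).
Then n·(8, -10, -11) - (-108) = -108.
|n| = √(0 + 6561 + 2916) = 27√13, so the distance is |-108|/(27√13) = 4/√13.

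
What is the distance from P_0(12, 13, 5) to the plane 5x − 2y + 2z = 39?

Normal vector n = (5, −2, 2), and n·(12, 13, 5) − 39 = 5.
|n| = √(25 + 4 + 4) = √33, so the distance is |5|/√33 = 5√33/33.

5√33/33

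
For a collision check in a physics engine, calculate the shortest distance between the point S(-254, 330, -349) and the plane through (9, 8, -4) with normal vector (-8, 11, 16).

The plane has equation n·(r − (9, 8, -4)) = 0, i.e. n·r = -48.
d = |(-8)·(-254) + 11·330 + 16·(-349) − (-48)| / √(64 + 121 + 256) = |126| / 21 = 6.

6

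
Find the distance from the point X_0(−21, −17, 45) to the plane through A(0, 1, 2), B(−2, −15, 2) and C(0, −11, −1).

22/9

AB = (−2, −16, 0) and AC = (0, −12, −3), so a normal is n = AB × AC = (48, −6, 24).
d = |48·(-21) + (-6)·(-17) + 24·45 − 42| / √(2304 + 36 + 576) = |132| / 54 = 22/9.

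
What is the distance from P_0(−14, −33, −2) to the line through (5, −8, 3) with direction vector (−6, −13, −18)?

Direction vector d = (−6, −13, −18).
AP = (−19, −25, −5), and AP × d = (385, −312, 97).
|AP × d|² = 254978 and |d|² = 529, so the distance is √(254978/529) = √482.

√482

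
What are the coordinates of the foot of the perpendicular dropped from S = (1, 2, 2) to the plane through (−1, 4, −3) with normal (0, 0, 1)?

n = (0, 0, 1), |n|² = 1, and n·S − (-3) = 5.
t = 5/1 = 5, so the foot is S − t·n = (1, 2, 2) − 5·(0, 0, 1) = (1, 2, −3).

(1, 2, -3)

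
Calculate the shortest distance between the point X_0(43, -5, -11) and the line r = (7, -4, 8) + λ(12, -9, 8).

37

Direction vector d = (12, -9, 8).
AP = (36, -1, -19), and AP × d = (-179, -516, -312).
|AP × d|² = 395641 and |d|² = 289, so the distance is √(395641/289) = √1369 = 37.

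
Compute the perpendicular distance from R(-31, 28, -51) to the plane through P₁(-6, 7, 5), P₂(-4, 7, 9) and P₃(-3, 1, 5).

P₁P₂ = (2, 0, 4) and P₁P₃ = (3, -6, 0), so a normal is n = P₁P₂ × P₁P₃ = (24, 12, -12).
Then n·(-31, 28, -51) - (-120) = 324.
|n| = √(576 + 144 + 144) = 12√6, so the distance is |324|/(12√6) = 9√6/2.

9√6/2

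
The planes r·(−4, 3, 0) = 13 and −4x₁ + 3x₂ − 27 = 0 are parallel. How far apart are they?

Both planes have normal n = (−4, 3, 0), |n| = 5. Any point on the first plane is at distance |27 − 13|/|n| = 14/5 from the second.

14/5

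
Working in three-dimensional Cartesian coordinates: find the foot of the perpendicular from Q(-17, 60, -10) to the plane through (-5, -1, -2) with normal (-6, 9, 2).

(13, 15, -20)

n = (-6, 9, 2), |n|² = 121, and n·Q − 17 = 605.
t = 605/121 = 5, so the foot is Q − t·n = (-17, 60, -10) − 5·(-6, 9, 2) = (13, 15, -20).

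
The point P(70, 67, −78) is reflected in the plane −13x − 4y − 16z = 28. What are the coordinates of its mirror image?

(1522/21, 1423/21, -1574/21)

n = (−13, −4, −16), |n|² = 441, n·P − 28 = 42, so t = 42/441 = 2/21.
Foot F = P − (2/21)·n = (1496/21, 1415/21, −1606/21); the reflection is 2F − P = (1522/21, 1423/21, −1574/21).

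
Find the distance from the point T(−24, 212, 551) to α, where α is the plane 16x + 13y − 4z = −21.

Normal vector n = (16, 13, −4), and n·(−24, 212, 551) − (−21) = 189.
|n| = √(256 + 169 + 16) = 21, so the distance is |189|/21 = 9.

9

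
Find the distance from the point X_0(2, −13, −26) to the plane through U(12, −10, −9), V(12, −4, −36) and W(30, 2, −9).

1/11

UV = (0, 6, −27) and UW = (18, 12, 0), so a normal is n = UV × UW = (324, −486, −108).
n = (324, −486, −108); n·P − 9720 = 54; |n| = 594; distance = 54/594 = 1/11.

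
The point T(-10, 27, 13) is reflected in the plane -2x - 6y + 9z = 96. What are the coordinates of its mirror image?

(-14, 15, 31)

n = (-2, -6, 9), |n|² = 121, n·T − 96 = -121, so t = -121/121 = -1.
Foot F = T − (-1)·n = (-12, 21, 22); the reflection is 2F − T = (-14, 15, 31).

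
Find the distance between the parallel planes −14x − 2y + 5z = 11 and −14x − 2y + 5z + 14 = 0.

5/3

With common normal n = (−14, −2, 5) (|n| = 15), the distance is |11 − (-14)|/|n| = 25/15 = 5/3.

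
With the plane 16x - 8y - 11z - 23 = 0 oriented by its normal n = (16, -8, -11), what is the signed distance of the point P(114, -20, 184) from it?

n·P − 23 = -63.
|n| = 21, so the signed distance is -63/21 = -3.

-3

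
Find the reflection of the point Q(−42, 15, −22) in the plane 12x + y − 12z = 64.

With n = (12, 1, −12), the signed offset is (n·Q − 64)/|n|² = -289/289 = -1.
Q' = Q − 2t·n = (−42, 15, −22) − (-2)·(12, 1, −12) = (−18, 17, −46).

(-18, 17, -46)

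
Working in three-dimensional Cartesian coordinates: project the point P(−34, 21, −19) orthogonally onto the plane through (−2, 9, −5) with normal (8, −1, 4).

(-2, 17, -3)

The perpendicular from P has direction n = (8, −1, 4): r = (−34, 21, −19) + λ(8, −1, 4).
Substitute into the plane: n·(P + λn) = -45 gives -369 + 81λ = -45, so λ = 4.
Foot = (−34, 21, −19) + 4·(8, −1, 4) = (−2, 17, −3).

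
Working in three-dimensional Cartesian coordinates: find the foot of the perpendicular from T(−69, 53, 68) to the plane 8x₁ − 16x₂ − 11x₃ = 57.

(-29, -27, 13)

The perpendicular from T has direction n = (8, −16, −11): r = (−69, 53, 68) + t(8, −16, −11).
Substitute into the plane: n·(T + tn) = 57 gives -2148 + 441t = 57, so t = 5.
Foot = (−69, 53, 68) + 5·(8, −16, −11) = (−29, −27, 13).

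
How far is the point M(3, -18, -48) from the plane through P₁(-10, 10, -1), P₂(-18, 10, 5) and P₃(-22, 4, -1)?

19√61/61

P₁P₂ = (-8, 0, 6) and P₁P₃ = (-12, -6, 0), so a normal is n = P₁P₂ × P₁P₃ = (36, -72, 48).
n = (36, -72, 48); n·P − (-1128) = 228; |n| = 12√61; distance = 228/(12√61) = 19√61/61.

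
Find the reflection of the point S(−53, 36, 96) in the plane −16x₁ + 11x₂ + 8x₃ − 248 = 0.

With n = (−16, 11, 8), the signed offset is (n·S − 248)/|n|² = 1764/441 = 4.
S' = S − 2t·n = (−53, 36, 96) − 8·(−16, 11, 8) = (75, −52, 32).

(75, -52, 32)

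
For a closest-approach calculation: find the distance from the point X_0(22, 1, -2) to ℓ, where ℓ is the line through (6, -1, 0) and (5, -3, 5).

3√26

A direction vector is d = (-1, -2, 5).
AP = (16, 2, -2), and AP × d = (6, -78, -30).
|AP × d|² = 7020 and |d|² = 30, so the distance is √(7020/30) = √234 = 3√26.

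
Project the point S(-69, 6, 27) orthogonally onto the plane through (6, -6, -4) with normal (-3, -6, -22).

(-72, 0, 5)

n = (-3, -6, -22), |n|² = 529, and n·S − 106 = -529.
t = -529/529 = -1, so the foot is S − t·n = (-69, 6, 27) − (-1)·(-3, -6, -22) = (-72, 0, 5).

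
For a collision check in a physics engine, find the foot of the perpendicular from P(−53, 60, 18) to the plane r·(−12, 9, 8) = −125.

The perpendicular from P has direction n = (−12, 9, 8): r = (−53, 60, 18) + λ(−12, 9, 8).
Substitute into the plane: n·(P + λn) = -125 gives 1320 + 289λ = -125, so λ = -5.
Foot = (−53, 60, 18) + (-5)·(−12, 9, 8) = (7, 15, −22).

(7, 15, -22)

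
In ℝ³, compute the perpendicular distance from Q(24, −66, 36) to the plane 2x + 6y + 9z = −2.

Normal vector n = (2, 6, 9), and n·(24, −66, 36) − (−2) = −22.
|n| = √(4 + 36 + 81) = 11, so the distance is |-22|/11 = 2.

2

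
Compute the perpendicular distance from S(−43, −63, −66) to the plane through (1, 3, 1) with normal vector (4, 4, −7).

29/9

The plane has equation n·(r − (1, 3, 1)) = 0, i.e. n·r = 9.
Then n·(−43, −63, −66) − 9 = 29.
|n| = √(16 + 16 + 49) = 9, so the distance is |29|/9 = 29/9.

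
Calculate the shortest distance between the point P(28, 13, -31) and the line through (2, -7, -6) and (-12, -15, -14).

A direction vector is d = (-14, -8, -8).
AP = (26, 20, -25), and AP × d = (-360, 558, 72).
|AP × d|² = 446148 and |d|² = 324, so the distance is √(446148/324) = √1377 = 9√17.

9√17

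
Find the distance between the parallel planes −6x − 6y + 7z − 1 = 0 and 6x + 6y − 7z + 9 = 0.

Divide the second equation by -1 to match normals: −6x − 6y + 7z = 9.
With common normal n = (−6, −6, 7) (|n| = 11), the distance is |1 − 9|/|n| = 8/11.

8/11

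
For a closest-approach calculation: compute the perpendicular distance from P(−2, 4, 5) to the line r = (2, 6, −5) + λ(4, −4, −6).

2√13

Direction vector d = (4, −4, −6).
AP = (−4, −2, 10); AP·d = -68, |AP|² = 120, |d|² = 68.
distance² = |AP|² − (AP·d)²/|d|² = 120 − 4624/68 = 52, so the distance is 2√13.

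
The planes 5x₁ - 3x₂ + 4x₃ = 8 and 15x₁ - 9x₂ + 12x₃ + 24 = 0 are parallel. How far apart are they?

Divide the second equation by 3 to match normals: 5x₁ - 3x₂ + 4x₃ = -8.
Both planes have normal n = (5, -3, 4), |n| = 5√2. Any point on the first plane is at distance |(-8) − 8|/|n| = 16/(5√2) = 8√2/5 from the second.

8√2/5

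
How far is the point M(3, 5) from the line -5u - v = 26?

23√26/13

The normal to the line is n = (-5, -1) with |n| = √26.
|n·M − 26| = |-20 − 26| = 46, so the distance is 46/√26 = 23√26/13.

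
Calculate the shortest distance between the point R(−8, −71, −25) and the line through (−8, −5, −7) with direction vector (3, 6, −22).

6√130

Direction vector d = (3, 6, −22).
AP = (0, −66, −18), and AP × d = (1560, −54, 198).
|AP × d|² = 2475720 and |d|² = 529, so the distance is √(2475720/529) = √4680 = 6√130.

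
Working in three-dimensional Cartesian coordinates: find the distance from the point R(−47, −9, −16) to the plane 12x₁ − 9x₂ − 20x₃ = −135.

28/25

n = (12, −9, −20); n·P − (-135) = -28; |n| = 25; distance = 28/25.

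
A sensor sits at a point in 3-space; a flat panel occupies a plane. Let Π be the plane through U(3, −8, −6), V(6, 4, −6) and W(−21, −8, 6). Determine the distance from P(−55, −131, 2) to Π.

5

UV = (3, 12, 0) and UW = (−24, 0, 12), so a normal is n = UV × UW = (144, −36, 288).
Then n·(−55, −131, 2) − (−1008) = −1620.
|n| = √(20736 + 1296 + 82944) = 324, so the distance is |-1620|/324 = 5.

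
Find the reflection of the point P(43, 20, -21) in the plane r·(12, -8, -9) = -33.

n = (12, -8, -9), |n|² = 289, n·P − (-33) = 578, so t = 578/289 = 2.
Foot F = P − 2·n = (19, 36, -3); the reflection is 2F − P = (-5, 52, 15).

(-5, 52, 15)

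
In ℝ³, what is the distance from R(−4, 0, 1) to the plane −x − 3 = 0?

Normal vector n = (−1, 0, 0), and n·(−4, 0, 1) − 3 = 1.
|n| = √(1 + 0 + 0) = 1, so the distance is |1|/1 = 1.

1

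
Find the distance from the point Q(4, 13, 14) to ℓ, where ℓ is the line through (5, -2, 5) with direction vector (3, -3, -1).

Direction vector d = (3, -3, -1).
AP = (-1, 15, 9), and AP × d = (12, 26, -42).
|AP × d|² = 2584 and |d|² = 19, so the distance is √(2584/19) = √136 = 2√34.

2√34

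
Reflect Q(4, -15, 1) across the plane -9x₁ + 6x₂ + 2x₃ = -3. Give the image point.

With n = (-9, 6, 2), the signed offset is (n·Q − (-3))/|n|² = -121/121 = -1.
Q' = Q − 2t·n = (4, -15, 1) − (-2)·(-9, 6, 2) = (-14, -3, 5).

(-14, -3, 5)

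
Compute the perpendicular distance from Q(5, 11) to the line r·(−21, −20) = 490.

The normal to the line is n = (−21, −20) with |n| = 29.
|n·Q − 490| = |-325 − 490| = 815, so the distance is 815/29.

815/29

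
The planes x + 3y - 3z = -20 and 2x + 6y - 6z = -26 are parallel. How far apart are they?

Divide the second equation by 2 to match normals: x + 3y - 3z = -13.
With common normal n = (1, 3, -3) (|n| = √19), the distance is |(-20) − (-13)|/|n| = 7/√19 = 7√19/19.

7/√19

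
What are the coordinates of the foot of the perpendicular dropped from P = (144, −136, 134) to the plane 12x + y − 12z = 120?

(2544/17, -2304/17, 2182/17)

n = (12, 1, −12), |n|² = 289, and n·P − 120 = -136.
t = -136/289 = -8/17, so the foot is P − t·n = (144, −136, 134) − (-8/17)·(12, 1, −12) = (2544/17, −2304/17, 2182/17).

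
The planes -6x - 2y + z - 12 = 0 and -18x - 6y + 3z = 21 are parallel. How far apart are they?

5√41/41

Divide the second equation by 3 to match normals: -6x - 2y + z = 7.
With common normal n = (-6, -2, 1) (|n| = √41), the distance is |12 − 7|/|n| = 5/√41.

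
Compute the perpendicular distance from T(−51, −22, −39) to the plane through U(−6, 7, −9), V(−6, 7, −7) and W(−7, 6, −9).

8√2

UV = (0, 0, 2) and UW = (−1, −1, 0), so a normal is n = UV × UW = (2, −2, 0).
Then n·(−51, −22, −39) − (−26) = −32.
|n| = √(4 + 4 + 0) = 2√2, so the distance is |-32|/(2√2) = 8√2.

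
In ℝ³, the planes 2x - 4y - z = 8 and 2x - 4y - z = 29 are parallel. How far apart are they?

With common normal n = (2, -4, -1) (|n| = √21), the distance is |8 − 29|/|n| = 21/√21 = √21.

√21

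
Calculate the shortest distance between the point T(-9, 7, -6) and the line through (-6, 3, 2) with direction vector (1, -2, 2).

2√2

Direction vector d = (1, -2, 2).
AP = (-3, 4, -8); AP·d = -27, |AP|² = 89, |d|² = 9.
distance² = |AP|² − (AP·d)²/|d|² = 89 − 729/9 = 8, so the distance is 2√2.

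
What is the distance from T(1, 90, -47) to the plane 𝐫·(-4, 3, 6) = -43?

27/√61

Normal vector n = (-4, 3, 6), and n·(1, 90, -47) - (-43) = 27.
|n| = √(16 + 9 + 36) = √61, so the distance is |27|/√61 = 27/√61.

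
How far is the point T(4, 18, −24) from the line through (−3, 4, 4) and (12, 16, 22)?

2√238

A direction vector is d = (15, 12, 18).
AP = (7, 14, −28); AP·d = -231, |AP|² = 1029, |d|² = 693.
distance² = |AP|² − (AP·d)²/|d|² = 1029 − 53361/693 = 952, so the distance is 2√238.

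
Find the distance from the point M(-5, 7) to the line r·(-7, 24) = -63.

266/25

d = |(-7)·(-5) + 24·7 − (-63)| / √(49 + 576) = |266|/25 = 266/25.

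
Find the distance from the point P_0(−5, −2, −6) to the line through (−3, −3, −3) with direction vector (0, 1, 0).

Direction vector d = (0, 1, 0).
AP = (−2, 1, −3); AP·d = 1, |AP|² = 14, |d|² = 1.
distance² = |AP|² − (AP·d)²/|d|² = 14 − 1/1 = 13, so the distance is √13.

√13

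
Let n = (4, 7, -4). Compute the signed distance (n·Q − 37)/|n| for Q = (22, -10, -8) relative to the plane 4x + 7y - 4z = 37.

13/9

n·Q − 37 = 13.
|n| = 9, so the signed distance is 13/9.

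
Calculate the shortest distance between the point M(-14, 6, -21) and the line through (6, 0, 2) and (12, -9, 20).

√181

A direction vector is d = (6, -9, 18).
AP = (-20, 6, -23); AP·d = -588, |AP|² = 965, |d|² = 441.
distance² = |AP|² − (AP·d)²/|d|² = 965 − 345744/441 = 181, so the distance is √181.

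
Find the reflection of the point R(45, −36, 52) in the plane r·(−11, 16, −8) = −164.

(-21, 60, 4)

n = (−11, 16, −8), |n|² = 441, n·R − (-164) = -1323, so t = -1323/441 = -3.
Foot F = R − (-3)·n = (12, 12, 28); the reflection is 2F − R = (−21, 60, 4).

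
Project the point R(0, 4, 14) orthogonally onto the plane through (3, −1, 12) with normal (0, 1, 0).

n = (0, 1, 0), |n|² = 1, and n·R − (-1) = 5.
t = 5/1 = 5, so the foot is R − t·n = (0, 4, 14) − 5·(0, 1, 0) = (0, −1, 14).

(0, -1, 14)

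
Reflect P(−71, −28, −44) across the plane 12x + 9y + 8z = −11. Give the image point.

(49, 62, 36)

n = (12, 9, 8), |n|² = 289, n·P − (-11) = -1445, so t = -1445/289 = -5.
Foot F = P − (-5)·n = (−11, 17, −4); the reflection is 2F − P = (49, 62, 36).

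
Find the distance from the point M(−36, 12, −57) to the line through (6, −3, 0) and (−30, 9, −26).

3√53

A direction vector is d = (−36, 12, −26).
AP = (−42, 15, −57); AP·d = 3174, |AP|² = 5238, |d|² = 2116.
distance² = |AP|² − (AP·d)²/|d|² = 5238 − 10074276/2116 = 477, so the distance is 3√53.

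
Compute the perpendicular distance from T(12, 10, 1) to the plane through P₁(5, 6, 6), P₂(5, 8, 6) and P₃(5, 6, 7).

P₁P₂ = (0, 2, 0) and P₁P₃ = (0, 0, 1), so a normal is n = P₁P₂ × P₁P₃ = (2, 0, 0).
Then n·(12, 10, 1) - 10 = 14.
|n| = √(4 + 0 + 0) = 2, so the distance is |14|/2 = 7.

7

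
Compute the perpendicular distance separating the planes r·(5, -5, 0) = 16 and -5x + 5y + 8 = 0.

Divide the second equation by -1 to match normals: 5x - 5y = 8.
With common normal n = (5, -5, 0) (|n| = 5√2), the distance is |16 − 8|/|n| = 8/(5√2) = 4√2/5.

4√2/5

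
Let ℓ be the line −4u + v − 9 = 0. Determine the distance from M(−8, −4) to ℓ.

The normal to the line is n = (−4, 1) with |n| = √17.
|n·M − 9| = |28 − 9| = 19, so the distance is 19/√17 = 19√17/17.

19√17/17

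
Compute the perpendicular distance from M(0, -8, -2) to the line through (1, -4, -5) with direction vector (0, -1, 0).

√10

Direction vector d = (0, -1, 0).
AP = (-1, -4, 3); AP·d = 4, |AP|² = 26, |d|² = 1.
distance² = |AP|² − (AP·d)²/|d|² = 26 − 16/1 = 10, so the distance is √10.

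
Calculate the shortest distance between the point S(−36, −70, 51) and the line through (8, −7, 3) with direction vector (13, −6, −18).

3√677

Direction vector d = (13, −6, −18).
AP = (−44, −63, 48); AP·d = -1058, |AP|² = 8209, |d|² = 529.
distance² = |AP|² − (AP·d)²/|d|² = 8209 − 1119364/529 = 6093, so the distance is 3√677.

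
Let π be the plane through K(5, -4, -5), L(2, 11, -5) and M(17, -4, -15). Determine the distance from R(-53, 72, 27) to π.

KL = (-3, 15, 0) and KM = (12, 0, -10), so a normal is n = KL × KM = (-150, -30, -180).
Then n·(-53, 72, 27) - 270 = 660.
|n| = √(22500 + 900 + 32400) = 30√62, so the distance is |660|/(30√62) = 22/√62.

22/√62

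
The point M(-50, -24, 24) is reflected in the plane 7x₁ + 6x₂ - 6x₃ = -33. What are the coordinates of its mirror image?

(20, 36, -36)

With n = (7, 6, -6), the signed offset is (n·M − (-33))/|n|² = -605/121 = -5.
M' = M − 2t·n = (-50, -24, 24) − (-10)·(7, 6, -6) = (20, 36, -36).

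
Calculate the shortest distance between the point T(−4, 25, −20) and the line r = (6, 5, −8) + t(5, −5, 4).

Direction vector d = (5, −5, 4).
AP = (−10, 20, −12), and AP × d = (20, −20, −50).
|AP × d|² = 3300 and |d|² = 66, so the distance is √(3300/66) = √50 = 5√2.

5√2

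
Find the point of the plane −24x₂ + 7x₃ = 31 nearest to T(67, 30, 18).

(67, 6, 25)

n = (0, −24, 7), |n|² = 625, and n·T − 31 = -625.
t = -625/625 = -1, so the foot is T − t·n = (67, 30, 18) − (-1)·(0, −24, 7) = (67, 6, 25).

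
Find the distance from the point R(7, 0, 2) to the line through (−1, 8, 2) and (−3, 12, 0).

4√2

A direction vector is d = (−2, 4, −2).
AP = (8, −8, 0), and AP × d = (16, 16, 16).
|AP × d|² = 768 and |d|² = 24, so the distance is √(768/24) = √32 = 4√2.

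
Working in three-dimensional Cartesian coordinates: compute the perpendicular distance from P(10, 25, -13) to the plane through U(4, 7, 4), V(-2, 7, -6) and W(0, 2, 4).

9/(5√2)

UV = (-6, 0, -10) and UW = (-4, -5, 0), so a normal is n = UV × UW = (-50, 40, 30).
Then n·(10, 25, -13) - 200 = -90.
|n| = √(2500 + 1600 + 900) = 50√2, so the distance is |-90|/(50√2) = 9√2/10.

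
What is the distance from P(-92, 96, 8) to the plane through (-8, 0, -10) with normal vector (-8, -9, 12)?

The plane has equation n·(r − (-8, 0, -10)) = 0, i.e. n·r = -56.
d = |(-8)·(-92) + (-9)·96 + 12·8 − (-56)| / √(64 + 81 + 144) = |24| / 17 = 24/17.

24/17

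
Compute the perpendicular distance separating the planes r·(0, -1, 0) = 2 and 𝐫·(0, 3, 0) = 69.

Divide the second equation by -3 to match normals: -y = -23.
With common normal n = (0, -1, 0) (|n| = 1), the distance is |2 − (-23)|/|n| = 25/1 = 25.

25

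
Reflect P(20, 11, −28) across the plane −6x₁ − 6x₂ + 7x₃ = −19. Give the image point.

(-16, -25, 14)

n = (−6, −6, 7), |n|² = 121, n·P − (-19) = -363, so t = -363/121 = -3.
Foot F = P − (-3)·n = (2, −7, −7); the reflection is 2F − P = (−16, −25, 14).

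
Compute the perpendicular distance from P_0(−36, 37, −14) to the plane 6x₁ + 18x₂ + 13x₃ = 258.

n = (6, 18, 13); n·P − 258 = 10; |n| = 23; distance = 10/23.

10/23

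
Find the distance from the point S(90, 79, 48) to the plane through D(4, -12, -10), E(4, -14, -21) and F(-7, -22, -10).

DE = (0, -2, -11) and DF = (-11, -10, 0), so a normal is n = DE × DF = (-110, 121, -22).
d = |(-110)·90 + 121·79 + (-22)·48 − (-1672)| / √(12100 + 14641 + 484) = |275| / 165 = 5/3.

5/3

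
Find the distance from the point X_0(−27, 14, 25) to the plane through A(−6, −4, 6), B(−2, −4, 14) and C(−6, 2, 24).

7/√14

AB = (4, 0, 8) and AC = (0, 6, 18), so a normal is n = AB × AC = (−48, −72, 24).
Then n·(−27, 14, 25) − 720 = 168.
|n| = √(2304 + 5184 + 576) = 24√14, so the distance is |168|/(24√14) = √14/2.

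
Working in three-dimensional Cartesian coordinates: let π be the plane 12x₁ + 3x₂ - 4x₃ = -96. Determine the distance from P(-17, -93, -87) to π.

d = |12·(-17) + 3·(-93) + (-4)·(-87) − (-96)| / √(144 + 9 + 16) = |-39| / 13 = 3.

3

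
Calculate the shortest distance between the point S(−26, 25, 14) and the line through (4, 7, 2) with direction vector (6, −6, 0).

6√6

Direction vector d = (6, −6, 0).
AP = (−30, 18, 12); AP·d = -288, |AP|² = 1368, |d|² = 72.
distance² = |AP|² − (AP·d)²/|d|² = 1368 − 82944/72 = 216, so the distance is 6√6.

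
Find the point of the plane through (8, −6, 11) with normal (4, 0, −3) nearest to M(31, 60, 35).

n = (4, 0, −3), |n|² = 25, and n·M − (-1) = 20.
t = 20/25 = 4/5, so the foot is M − t·n = (31, 60, 35) − (4/5)·(4, 0, −3) = (139/5, 60, 187/5).

(139/5, 60, 187/5)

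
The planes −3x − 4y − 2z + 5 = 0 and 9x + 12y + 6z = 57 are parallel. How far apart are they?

Divide the second equation by -3 to match normals: −3x − 4y − 2z = -19.
Both planes have normal n = (−3, −4, −2), |n| = √29. Any point on the first plane is at distance |(-19) − (-5)|/|n| = 14/√29 = 14√29/29 from the second.

14/√29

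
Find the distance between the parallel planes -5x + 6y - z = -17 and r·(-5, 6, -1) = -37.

Both planes have normal n = (-5, 6, -1), |n| = √62. Any point on the first plane is at distance |(-37) − (-17)|/|n| = 20/√62 = 10√62/31 from the second.

20/√62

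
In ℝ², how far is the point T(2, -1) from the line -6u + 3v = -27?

4√5/5

d = |(-6)·2 + 3·(-1) − (-27)| / √(36 + 9) = |12|/(3√5) = 4/√5.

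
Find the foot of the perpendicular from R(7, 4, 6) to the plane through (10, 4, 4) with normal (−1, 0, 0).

(10, 4, 6)

The perpendicular from R has direction n = (−1, 0, 0): r = (7, 4, 6) + t(−1, 0, 0).
Substitute into the plane: n·(R + tn) = -10 gives -7 + 1t = -10, so t = -3.
Foot = (7, 4, 6) + (-3)·(−1, 0, 0) = (10, 4, 6).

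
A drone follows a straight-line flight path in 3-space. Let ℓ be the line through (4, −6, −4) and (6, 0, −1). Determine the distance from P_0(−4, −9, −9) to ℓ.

7

A direction vector is d = (2, 6, 3).
AP = (−8, −3, −5); AP·d = -49, |AP|² = 98, |d|² = 49.
distance² = |AP|² − (AP·d)²/|d|² = 98 − 2401/49 = 49, so the distance is 7.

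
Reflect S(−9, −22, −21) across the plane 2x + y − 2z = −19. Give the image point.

With n = (2, 1, −2), the signed offset is (n·S − (-19))/|n|² = 21/9 = 7/3.
S' = S − 2t·n = (−9, −22, −21) − (14/3)·(2, 1, −2) = (−55/3, −80/3, −35/3).

(-55/3, -80/3, -35/3)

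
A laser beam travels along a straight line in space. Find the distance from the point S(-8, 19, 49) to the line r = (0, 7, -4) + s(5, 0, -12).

Direction vector d = (5, 0, -12).
AP = (-8, 12, 53), and AP × d = (-144, 169, -60).
|AP × d|² = 52897 and |d|² = 169, so the distance is √(52897/169) = √313.

√313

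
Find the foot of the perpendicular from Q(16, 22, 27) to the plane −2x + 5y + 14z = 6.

The perpendicular from Q has direction n = (−2, 5, 14): r = (16, 22, 27) + λ(−2, 5, 14).
Substitute into the plane: n·(Q + λn) = 6 gives 456 + 225λ = 6, so λ = -2.
Foot = (16, 22, 27) + (-2)·(−2, 5, 14) = (20, 12, −1).

(20, 12, -1)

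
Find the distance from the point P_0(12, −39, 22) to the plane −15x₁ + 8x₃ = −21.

Normal vector n = (−15, 0, 8), and n·(12, −39, 22) − (−21) = 17.
|n| = √(225 + 0 + 64) = 17, so the distance is |17|/17 = 1.

1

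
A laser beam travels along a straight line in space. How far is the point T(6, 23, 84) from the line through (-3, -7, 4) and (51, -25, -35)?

A direction vector is d = (54, -18, -39).
AP = (9, 30, 80); AP·d = -3174, |AP|² = 7381, |d|² = 4761.
distance² = |AP|² − (AP·d)²/|d|² = 7381 − 10074276/4761 = 5265, so the distance is 9√65.

9√65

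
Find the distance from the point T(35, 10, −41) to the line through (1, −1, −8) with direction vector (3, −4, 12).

13√10

Direction vector d = (3, −4, 12).
AP = (34, 11, −33), and AP × d = (0, −507, −169).
|AP × d|² = 285610 and |d|² = 169, so the distance is √(285610/169) = √1690 = 13√10.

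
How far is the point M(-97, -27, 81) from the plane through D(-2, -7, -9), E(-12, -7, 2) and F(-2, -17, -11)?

DE = (-10, 0, 11) and DF = (0, -10, -2), so a normal is n = DE × DF = (110, -20, 100).
n = (110, -20, 100); n·P − (-980) = -1050; |n| = 150; distance = 1050/150 = 7.

7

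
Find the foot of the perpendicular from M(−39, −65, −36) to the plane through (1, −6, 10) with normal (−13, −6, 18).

n = (−13, −6, 18), |n|² = 529, and n·M − 203 = 46.
t = 46/529 = 2/23, so the foot is M − t·n = (−39, −65, −36) − (2/23)·(−13, −6, 18) = (−871/23, −1483/23, −864/23).

(-871/23, -1483/23, -864/23)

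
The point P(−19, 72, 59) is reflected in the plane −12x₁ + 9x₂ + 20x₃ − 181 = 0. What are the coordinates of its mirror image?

(53, 18, -61)

n = (−12, 9, 20), |n|² = 625, n·P − 181 = 1875, so t = 1875/625 = 3.
Foot F = P − 3·n = (17, 45, −1); the reflection is 2F − P = (53, 18, −61).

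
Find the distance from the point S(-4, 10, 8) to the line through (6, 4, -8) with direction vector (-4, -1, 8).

2√17

Direction vector d = (-4, -1, 8).
AP = (-10, 6, 16); AP·d = 162, |AP|² = 392, |d|² = 81.
distance² = |AP|² − (AP·d)²/|d|² = 392 − 26244/81 = 68, so the distance is 2√17.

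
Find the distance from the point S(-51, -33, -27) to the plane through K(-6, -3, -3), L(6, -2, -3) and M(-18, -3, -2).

KL = (12, 1, 0) and KM = (-12, 0, 1), so a normal is n = KL × KM = (1, -12, 12).
n = (1, -12, 12); n·P − (-6) = 27; |n| = 17; distance = 27/17.

27/17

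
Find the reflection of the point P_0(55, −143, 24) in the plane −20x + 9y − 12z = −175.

(-105, -71, -72)

n = (−20, 9, −12), |n|² = 625, n·P_0 − (-175) = -2500, so t = -2500/625 = -4.
Foot F = P_0 − (-4)·n = (−25, −107, −24); the reflection is 2F − P_0 = (−105, −71, −72).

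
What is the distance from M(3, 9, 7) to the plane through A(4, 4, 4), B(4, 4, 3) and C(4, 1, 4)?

AB = (0, 0, -1) and AC = (0, -3, 0), so a normal is n = AB × AC = (-3, 0, 0).
n = (-3, 0, 0); n·P − (-12) = 3; |n| = 3; distance = 3/3 = 1.

1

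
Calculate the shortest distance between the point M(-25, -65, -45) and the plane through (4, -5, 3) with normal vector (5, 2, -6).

23√65/65

The plane has equation n·(r − (4, -5, 3)) = 0, i.e. n·r = -8.
d = |5·(-25) + 2·(-65) + (-6)·(-45) − (-8)| / √(25 + 4 + 36) = |23| / √65 = 23/√65.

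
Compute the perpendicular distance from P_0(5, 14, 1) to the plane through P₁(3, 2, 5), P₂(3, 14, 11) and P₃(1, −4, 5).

P₁P₂ = (0, 12, 6) and P₁P₃ = (−2, −6, 0), so a normal is n = P₁P₂ × P₁P₃ = (36, −12, 24).
n = (36, −12, 24); n·P − 204 = -168; |n| = 12√14; distance = 168/(12√14) = √14.

√14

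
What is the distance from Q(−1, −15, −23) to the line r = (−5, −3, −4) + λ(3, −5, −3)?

√134

Direction vector d = (3, −5, −3).
AP = (4, −12, −19); AP·d = 129, |AP|² = 521, |d|² = 43.
distance² = |AP|² − (AP·d)²/|d|² = 521 − 16641/43 = 134, so the distance is √134.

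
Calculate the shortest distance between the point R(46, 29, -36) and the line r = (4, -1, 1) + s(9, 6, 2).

Direction vector d = (9, 6, 2).
AP = (42, 30, -37); AP·d = 484, |AP|² = 4033, |d|² = 121.
distance² = |AP|² − (AP·d)²/|d|² = 4033 − 234256/121 = 2097, so the distance is 3√233.

3√233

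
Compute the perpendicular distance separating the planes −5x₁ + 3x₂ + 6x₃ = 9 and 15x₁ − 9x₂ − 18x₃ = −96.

23√70/70

Divide the second equation by -3 to match normals: −5x₁ + 3x₂ + 6x₃ = 32.
With common normal n = (−5, 3, 6) (|n| = √70), the distance is |9 − 32|/|n| = 23/√70 = 23√70/70.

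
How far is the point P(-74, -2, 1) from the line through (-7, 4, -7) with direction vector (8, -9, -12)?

√3433

Direction vector d = (8, -9, -12).
AP = (-67, -6, 8), and AP × d = (144, -740, 651).
|AP × d|² = 992137 and |d|² = 289, so the distance is √(992137/289) = √3433.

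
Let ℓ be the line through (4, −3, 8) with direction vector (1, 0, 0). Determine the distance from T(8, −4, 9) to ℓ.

√2

Direction vector d = (1, 0, 0).
AP = (4, −1, 1), and AP × d = (0, 1, 1).
|AP × d|² = 2 and |d|² = 1, so the distance is √2.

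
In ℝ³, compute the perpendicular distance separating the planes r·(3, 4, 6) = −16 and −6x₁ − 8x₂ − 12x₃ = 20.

6√61/61

Divide the second equation by -2 to match normals: 3x₁ + 4x₂ + 6x₃ = -10.
With common normal n = (3, 4, 6) (|n| = √61), the distance is |(-16) − (-10)|/|n| = 6/√61.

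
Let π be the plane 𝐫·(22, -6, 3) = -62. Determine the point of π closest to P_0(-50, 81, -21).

n = (22, -6, 3), |n|² = 529, and n·P_0 − (-62) = -1587.
t = -1587/529 = -3, so the foot is P_0 − t·n = (-50, 81, -21) − (-3)·(22, -6, 3) = (16, 63, -12).

(16, 63, -12)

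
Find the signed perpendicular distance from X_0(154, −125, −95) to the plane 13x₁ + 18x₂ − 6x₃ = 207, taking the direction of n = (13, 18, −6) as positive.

5

n·X_0 − 207 = 115.
|n| = 23, so the signed distance is 115/23 = 5.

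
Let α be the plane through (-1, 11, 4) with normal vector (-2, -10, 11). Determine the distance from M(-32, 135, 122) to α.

8

The plane has equation n·(r − (-1, 11, 4)) = 0, i.e. n·r = -64.
d = |(-2)·(-32) + (-10)·135 + 11·122 − (-64)| / √(4 + 100 + 121) = |120| / 15 = 8.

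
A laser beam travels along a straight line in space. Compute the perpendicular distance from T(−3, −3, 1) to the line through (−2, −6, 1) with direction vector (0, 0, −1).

√10

Direction vector d = (0, 0, −1).
AP = (−1, 3, 0), and AP × d = (−3, −1, 0).
|AP × d|² = 10 and |d|² = 1, so the distance is √10.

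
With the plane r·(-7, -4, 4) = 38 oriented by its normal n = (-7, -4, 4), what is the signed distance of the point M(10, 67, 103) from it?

4

n·M − 38 = 36.
|n| = 9, so the signed distance is 36/9 = 4.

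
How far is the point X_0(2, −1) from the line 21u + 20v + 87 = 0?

109/29

The normal to the line is n = (21, 20) with |n| = 29.
|n·X_0 − (-87)| = |22 − (-87)| = 109, so the distance is 109/29.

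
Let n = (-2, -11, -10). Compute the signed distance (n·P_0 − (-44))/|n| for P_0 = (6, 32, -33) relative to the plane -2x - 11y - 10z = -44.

n·P_0 − (-44) = 10.
|n| = 15, so the signed distance is 10/15 = 2/3.

2/3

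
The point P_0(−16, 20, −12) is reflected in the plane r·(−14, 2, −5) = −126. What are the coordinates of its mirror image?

With n = (−14, 2, −5), the signed offset is (n·P_0 − (-126))/|n|² = 450/225 = 2.
P_0' = P_0 − 2t·n = (−16, 20, −12) − 4·(−14, 2, −5) = (40, 12, 8).

(40, 12, 8)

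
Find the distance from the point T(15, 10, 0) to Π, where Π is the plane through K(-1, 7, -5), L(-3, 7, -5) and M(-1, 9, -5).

5

KL = (-2, 0, 0) and KM = (0, 2, 0), so a normal is n = KL × KM = (0, 0, -4).
d = |(-4)·0 − 20| / √(0 + 0 + 16) = |-20| / 4 = 5.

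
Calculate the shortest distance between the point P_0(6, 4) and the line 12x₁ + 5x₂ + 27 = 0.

The normal to the line is n = (12, 5) with |n| = 13.
|n·P_0 − (-27)| = |92 − (-27)| = 119, so the distance is 119/13.

119/13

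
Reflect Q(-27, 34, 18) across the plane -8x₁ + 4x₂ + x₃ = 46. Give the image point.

With n = (-8, 4, 1), the signed offset is (n·Q − 46)/|n|² = 324/81 = 4.
Q' = Q − 2t·n = (-27, 34, 18) − 8·(-8, 4, 1) = (37, 2, 10).

(37, 2, 10)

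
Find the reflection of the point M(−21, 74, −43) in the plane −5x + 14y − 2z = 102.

n = (−5, 14, −2), |n|² = 225, n·M − 102 = 1125, so t = 1125/225 = 5.
Foot F = M − 5·n = (4, 4, −33); the reflection is 2F − M = (29, −66, −23).

(29, -66, -23)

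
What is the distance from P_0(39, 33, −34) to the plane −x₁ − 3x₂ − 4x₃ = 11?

Normal vector n = (−1, −3, −4), and n·(39, 33, −34) − 11 = −13.
|n| = √(1 + 9 + 16) = √26, so the distance is |-13|/√26 = 13/√26.

√26/2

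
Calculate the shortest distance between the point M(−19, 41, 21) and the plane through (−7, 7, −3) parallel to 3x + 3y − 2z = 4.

9√22/11

Parallel planes share the normal n = (3, 3, −2); since (−7, 7, −3) lies on the plane, its equation is 3x + 3y − 2z = 6.
d = |3·(-19) + 3·41 + (-2)·21 − 6| / √(9 + 9 + 4) = |18| / √22 = 18/√22.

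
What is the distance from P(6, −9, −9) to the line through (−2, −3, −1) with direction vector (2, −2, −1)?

2√5

Direction vector d = (2, −2, −1).
AP = (8, −6, −8), and AP × d = (−10, −8, −4).
|AP × d|² = 180 and |d|² = 9, so the distance is √(180/9) = √20 = 2√5.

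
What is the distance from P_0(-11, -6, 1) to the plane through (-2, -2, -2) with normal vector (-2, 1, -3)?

The plane has equation n·(r − (-2, -2, -2)) = 0, i.e. n·r = 8.
Then n·(-11, -6, 1) - 8 = 5.
|n| = √(4 + 1 + 9) = √14, so the distance is |5|/√14 = 5/√14.

5/√14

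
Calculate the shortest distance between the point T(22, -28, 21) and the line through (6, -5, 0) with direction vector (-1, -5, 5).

Direction vector d = (-1, -5, 5).
AP = (16, -23, 21); AP·d = 204, |AP|² = 1226, |d|² = 51.
distance² = |AP|² − (AP·d)²/|d|² = 1226 − 41616/51 = 410, so the distance is √410.

√410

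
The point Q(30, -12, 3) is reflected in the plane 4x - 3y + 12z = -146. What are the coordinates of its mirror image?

With n = (4, -3, 12), the signed offset is (n·Q − (-146))/|n|² = 338/169 = 2.
Q' = Q − 2t·n = (30, -12, 3) − 4·(4, -3, 12) = (14, 0, -45).

(14, 0, -45)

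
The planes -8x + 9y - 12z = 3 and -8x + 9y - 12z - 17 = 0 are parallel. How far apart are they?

14/17

With common normal n = (-8, 9, -12) (|n| = 17), the distance is |3 − 17|/|n| = 14/17.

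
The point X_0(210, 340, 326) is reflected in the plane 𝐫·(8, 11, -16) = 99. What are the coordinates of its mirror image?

With n = (8, 11, -16), the signed offset is (n·X_0 − 99)/|n|² = 105/441 = 5/21.
X_0' = X_0 − 2t·n = (210, 340, 326) − (10/21)·(8, 11, -16) = (4330/21, 7030/21, 7006/21).

(4330/21, 7030/21, 7006/21)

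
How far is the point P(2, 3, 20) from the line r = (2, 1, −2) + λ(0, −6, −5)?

2√61

Direction vector d = (0, −6, −5).
AP = (0, 2, 22); AP·d = -122, |AP|² = 488, |d|² = 61.
distance² = |AP|² − (AP·d)²/|d|² = 488 − 14884/61 = 244, so the distance is 2√61.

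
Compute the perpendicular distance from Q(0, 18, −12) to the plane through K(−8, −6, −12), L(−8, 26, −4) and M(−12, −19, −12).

KL = (0, 32, 8) and KM = (−4, −13, 0), so a normal is n = KL × KM = (104, −32, 128).
d = |104·0 + (-32)·18 + 128·(-12) − (-2176)| / √(10816 + 1024 + 16384) = |64| / 168 = 8/21.

8/21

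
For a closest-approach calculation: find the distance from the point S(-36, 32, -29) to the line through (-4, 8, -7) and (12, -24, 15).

A direction vector is d = (16, -32, 22).
AP = (-32, 24, -22); AP·d = -1764, |AP|² = 2084, |d|² = 1764.
distance² = |AP|² − (AP·d)²/|d|² = 2084 − 3111696/1764 = 320, so the distance is 8√5.

8√5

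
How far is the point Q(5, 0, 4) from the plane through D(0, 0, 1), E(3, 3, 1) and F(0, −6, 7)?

DE = (3, 3, 0) and DF = (0, −6, 6), so a normal is n = DE × DF = (18, −18, −18).
Then n·(5, 0, 4) − (−18) = 36.
|n| = √(324 + 324 + 324) = 18√3, so the distance is |36|/(18√3) = 2√3/3.

2√3/3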